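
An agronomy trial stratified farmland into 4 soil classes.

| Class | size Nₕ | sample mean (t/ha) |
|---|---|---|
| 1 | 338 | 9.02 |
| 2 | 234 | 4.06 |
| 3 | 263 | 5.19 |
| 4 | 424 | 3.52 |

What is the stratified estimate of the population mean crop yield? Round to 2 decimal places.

N = 1259; weights Wₕ = Nₕ/N = (0.2685, 0.1859, 0.2089, 0.3368).
x̄_st = Σ Wₕ·x̄ₕ = 0.2685·9.02 + 0.1859·4.06 + 0.2089·5.19 + 0.3368·3.52 ≈ 5.4458...
→ 5.45.

5.45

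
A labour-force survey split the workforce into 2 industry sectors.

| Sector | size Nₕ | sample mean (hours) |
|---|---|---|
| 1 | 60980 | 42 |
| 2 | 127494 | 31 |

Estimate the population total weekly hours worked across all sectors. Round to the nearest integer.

6513474

Population total = Σ Nₕ·x̄ₕ (each stratum's size times its mean).
60980·42 + 127494·31 = 2561160 + 3952314 = 6513474.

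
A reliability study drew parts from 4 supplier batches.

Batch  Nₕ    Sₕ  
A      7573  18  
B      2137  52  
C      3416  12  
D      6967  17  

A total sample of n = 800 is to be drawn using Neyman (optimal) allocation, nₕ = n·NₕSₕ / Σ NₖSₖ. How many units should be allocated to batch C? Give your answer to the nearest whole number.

A: NₕSₕ = 7573·18 = 136314
B: NₕSₕ = 2137·52 = 111124
C: NₕSₕ = 3416·12 = 40992
D: NₕSₕ = 6967·17 = 118439
Σ NₕSₕ = 406869.
n_C = 800·40992/406869 = 80.600... → 81.

81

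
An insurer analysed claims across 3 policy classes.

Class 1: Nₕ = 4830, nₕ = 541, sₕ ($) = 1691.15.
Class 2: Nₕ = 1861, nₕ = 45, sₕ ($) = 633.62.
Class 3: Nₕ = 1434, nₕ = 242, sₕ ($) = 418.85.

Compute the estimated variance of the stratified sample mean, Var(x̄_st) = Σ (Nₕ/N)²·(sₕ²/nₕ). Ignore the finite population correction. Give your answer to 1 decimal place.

2358.8

N = 8125. Term for each stratum: Wₕ²sₕ²/nₕ.
Var(x̄_st) = 1868.1619 + 468.0489 + 22.5815 = 2358.7924 → 2358.8.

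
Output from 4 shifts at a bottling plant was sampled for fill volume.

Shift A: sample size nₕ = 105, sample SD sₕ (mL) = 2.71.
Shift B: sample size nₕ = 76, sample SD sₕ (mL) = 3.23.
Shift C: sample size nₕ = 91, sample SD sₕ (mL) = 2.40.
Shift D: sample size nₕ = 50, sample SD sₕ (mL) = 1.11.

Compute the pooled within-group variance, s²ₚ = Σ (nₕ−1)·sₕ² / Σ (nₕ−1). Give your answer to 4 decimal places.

6.6825

Degrees of freedom: 104 + 75 + 90 + 49 = 318.
Σ(nₕ−1)sₕ² = 104·7.3441 + 75·10.4329 + 90·5.76 + 49·1.2321 = 2125.0268.
s²ₚ = 2125.0268 / 318 = 6.682474... → 6.6825.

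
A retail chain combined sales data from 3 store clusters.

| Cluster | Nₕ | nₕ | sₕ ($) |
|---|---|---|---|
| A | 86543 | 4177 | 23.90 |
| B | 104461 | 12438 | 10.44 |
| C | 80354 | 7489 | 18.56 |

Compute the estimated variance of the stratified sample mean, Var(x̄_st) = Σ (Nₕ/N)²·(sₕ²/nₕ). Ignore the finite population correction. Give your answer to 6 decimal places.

0.019241

N = 271358; Wₕ = Nₕ/N.
cluster A: (86543/271358)²·23.90²/4177 = 0.013909450
cluster B: (104461/271358)²·10.44²/12438 = 0.001298594
cluster C: (80354/271358)²·18.56²/7489 = 0.004033312
Sum = 0.019241357 → 0.019241.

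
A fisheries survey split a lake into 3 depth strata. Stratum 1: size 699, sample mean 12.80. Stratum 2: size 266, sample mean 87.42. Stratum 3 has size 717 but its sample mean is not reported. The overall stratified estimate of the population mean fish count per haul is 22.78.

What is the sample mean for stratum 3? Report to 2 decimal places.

N = 699 + 266 + 717 = 1682.
Overall total = μ·N = 22.78·1682 = 38315.96.
Subtract the known strata: 699·12.80 + 266·87.42 = 32200.92.
Remaining total for stratum 3: 38315.96 − 32200.92 = 6115.04.
Divide by its size: 6115.04 / 717 = 8.5286... → 8.53.

8.53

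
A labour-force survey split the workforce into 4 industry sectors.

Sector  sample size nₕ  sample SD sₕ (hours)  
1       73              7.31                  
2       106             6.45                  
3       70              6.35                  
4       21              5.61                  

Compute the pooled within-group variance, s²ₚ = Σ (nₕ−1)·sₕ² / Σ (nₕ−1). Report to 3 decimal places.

1: (73−1)·7.31² = 72·53.4361 = 3847.3992
2: (106−1)·6.45² = 105·41.6025 = 4368.2625
3: (70−1)·6.35² = 69·40.3225 = 2782.2525
4: (21−1)·5.61² = 20·31.4721 = 629.442
Numerator = 11627.3562; denominator = Σ(nₕ−1) = 266.
s²ₚ = 11627.3562/266 = 43.71187... → 43.712.

43.712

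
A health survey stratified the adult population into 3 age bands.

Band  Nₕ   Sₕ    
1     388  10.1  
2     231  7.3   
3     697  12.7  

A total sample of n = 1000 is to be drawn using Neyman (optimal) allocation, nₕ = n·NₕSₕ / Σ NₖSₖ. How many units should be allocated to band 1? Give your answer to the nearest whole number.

271

Σ NₕSₕ = 388·10.1 + 231·7.3 + 697·12.7 = 14457.
Share for 1: 3918.8/14457 = 0.27107.
n_1 = 1000 × 0.27107 = 271.066... → 271.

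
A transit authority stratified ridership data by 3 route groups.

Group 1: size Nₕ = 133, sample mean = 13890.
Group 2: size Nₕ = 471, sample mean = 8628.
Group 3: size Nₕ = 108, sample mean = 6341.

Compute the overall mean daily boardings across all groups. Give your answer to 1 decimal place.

9264.0

N = 133 + 471 + 108 = 712.
The stratified mean weights each stratum mean by its population share Nₕ/N.
Σ Nₕx̄ₕ = 133·13890 + 471·8628 + 108·6341 = 1847370 + 4063788 + 684828 = 6595986.
Divide by N: 6595986 / 712 = 9264.025... → 9264.0.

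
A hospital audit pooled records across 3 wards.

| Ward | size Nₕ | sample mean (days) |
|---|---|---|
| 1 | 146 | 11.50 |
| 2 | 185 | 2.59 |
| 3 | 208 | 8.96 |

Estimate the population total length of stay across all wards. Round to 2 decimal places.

1: 146·11.50 = 1679
2: 185·2.59 = 479.15
3: 208·8.96 = 1863.68
τ̂ = Σ Nₕx̄ₕ = 4021.83.

4021.83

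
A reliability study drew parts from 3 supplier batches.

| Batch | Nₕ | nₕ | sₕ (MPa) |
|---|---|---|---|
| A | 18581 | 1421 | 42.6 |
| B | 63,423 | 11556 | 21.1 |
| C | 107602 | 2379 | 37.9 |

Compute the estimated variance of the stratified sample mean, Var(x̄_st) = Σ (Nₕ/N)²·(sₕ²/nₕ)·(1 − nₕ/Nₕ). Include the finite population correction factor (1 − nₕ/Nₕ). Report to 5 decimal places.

0.20501

N = 189606; Wₕ = Nₕ/N.
batch A: (18581/189606)²·42.6²/1421·(1 − 1421/18581) = 0.01132680
batch B: (63423/189606)²·21.1²/11556·(1 − 11556/63423) = 0.00352526
batch C: (107602/189606)²·37.9²/2379·(1 − 2379/107602) = 0.19015636
Sum = 0.20500842 → 0.20501.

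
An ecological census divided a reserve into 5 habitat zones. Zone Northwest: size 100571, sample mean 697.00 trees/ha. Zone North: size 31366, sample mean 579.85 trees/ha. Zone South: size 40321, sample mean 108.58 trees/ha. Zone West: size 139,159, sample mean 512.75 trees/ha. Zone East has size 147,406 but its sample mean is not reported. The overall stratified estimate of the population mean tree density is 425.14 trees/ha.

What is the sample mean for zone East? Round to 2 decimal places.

N = 100571 + 31366 + 40321 + 139159 + 147406 = 458823.
Overall total = μ·N = 425.14·458823 = 195064010.22.
Subtract the known strata: 100571·697.00 + 31366·579.85 + 40321·108.58 + 139159·512.75 = 164017393.53.
Remaining total for zone East: 195064010.22 − 164017393.53 = 31046616.69.
Divide by its size: 31046616.69 / 147406 = 210.6198... → 210.62.

210.62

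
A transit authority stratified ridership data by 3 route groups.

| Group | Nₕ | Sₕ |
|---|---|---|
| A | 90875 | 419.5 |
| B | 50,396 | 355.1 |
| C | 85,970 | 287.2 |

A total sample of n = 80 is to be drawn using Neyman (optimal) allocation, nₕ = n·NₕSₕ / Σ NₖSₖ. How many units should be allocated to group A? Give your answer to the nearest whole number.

A: NₕSₕ = 90875·419.5 = 38122062.5
B: NₕSₕ = 50396·355.1 = 17895619.6
C: NₕSₕ = 85970·287.2 = 24690584
Σ NₕSₕ = 80708266.1.
n_A = 80·38122062.5/80708266.1 = 37.788... → 38.

38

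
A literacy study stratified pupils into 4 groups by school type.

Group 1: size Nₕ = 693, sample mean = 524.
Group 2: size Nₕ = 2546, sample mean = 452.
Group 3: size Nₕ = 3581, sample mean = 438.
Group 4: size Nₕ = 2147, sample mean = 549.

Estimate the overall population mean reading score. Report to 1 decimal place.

475.2

N = 693 + 2546 + 3581 + 2147 = 8967.
The stratified mean weights each stratum mean by its population share Nₕ/N.
Σ Nₕx̄ₕ = 693·524 + 2546·452 + 3581·438 + 2147·549 = 363132 + 1150792 + 1568478 + 1178703 = 4261105.
Divide by N: 4261105 / 8967 = 475.199... → 475.2.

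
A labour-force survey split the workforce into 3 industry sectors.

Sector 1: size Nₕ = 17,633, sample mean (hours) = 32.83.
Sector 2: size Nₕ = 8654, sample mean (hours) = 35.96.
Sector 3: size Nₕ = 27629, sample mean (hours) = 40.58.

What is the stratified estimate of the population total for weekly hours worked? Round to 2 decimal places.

2011274.05

1: 17633·32.83 = 578891.39
2: 8654·35.96 = 311197.84
3: 27629·40.58 = 1121184.82
τ̂ = Σ Nₕx̄ₕ = 2011274.05.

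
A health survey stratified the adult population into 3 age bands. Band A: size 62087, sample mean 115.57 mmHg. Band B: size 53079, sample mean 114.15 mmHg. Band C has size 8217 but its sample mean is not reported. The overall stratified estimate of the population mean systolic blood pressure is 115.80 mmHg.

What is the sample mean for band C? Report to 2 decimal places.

128.20

N = 62087 + 53079 + 8217 = 123383.
Overall total = μ·N = 115.80·123383 = 14287751.4.
Subtract the known strata: 62087·115.57 + 53079·114.15 = 13234362.44.
Remaining total for band C: 14287751.4 − 13234362.44 = 1053388.96.
Divide by its size: 1053388.96 / 8217 = 128.1963... → 128.20.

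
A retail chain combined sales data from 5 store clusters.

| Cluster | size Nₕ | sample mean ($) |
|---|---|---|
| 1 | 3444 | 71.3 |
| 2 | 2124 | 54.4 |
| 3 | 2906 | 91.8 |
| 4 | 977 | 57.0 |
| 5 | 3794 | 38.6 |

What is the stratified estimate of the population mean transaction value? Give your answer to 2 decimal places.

62.67

N = 13245; weights Wₕ = Nₕ/N = (0.2600, 0.1604, 0.2194, 0.0738, 0.2864).
x̄_st = Σ Wₕ·x̄ₕ = 0.2600·71.3 + 0.1604·54.4 + 0.2194·91.8 + 0.0738·57.0 + 0.2864·38.6 ≈ 62.6660...
→ 62.67.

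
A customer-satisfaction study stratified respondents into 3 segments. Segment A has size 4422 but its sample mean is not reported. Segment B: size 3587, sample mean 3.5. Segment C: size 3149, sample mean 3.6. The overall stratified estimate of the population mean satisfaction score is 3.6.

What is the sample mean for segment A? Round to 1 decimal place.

Σ Nₕx̄ₕ = N·μ, so 4422·x̄_A = 11158·3.6 − (3587·3.5 + 3149·3.6).
= 40168.8 − 23890.9 = 16277.9.
x̄_A = 16277.9 / 4422 = 3.681... → 3.7.

3.7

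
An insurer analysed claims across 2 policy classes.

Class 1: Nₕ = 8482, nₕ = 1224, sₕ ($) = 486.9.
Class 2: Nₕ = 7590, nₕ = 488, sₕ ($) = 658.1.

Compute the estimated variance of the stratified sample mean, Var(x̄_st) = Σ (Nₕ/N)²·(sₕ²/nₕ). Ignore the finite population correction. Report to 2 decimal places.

251.87

N = 16072. Term for each stratum: Wₕ²sₕ²/nₕ.
Var(x̄_st) = 53.94545 + 197.92819 = 251.87364 → 251.87.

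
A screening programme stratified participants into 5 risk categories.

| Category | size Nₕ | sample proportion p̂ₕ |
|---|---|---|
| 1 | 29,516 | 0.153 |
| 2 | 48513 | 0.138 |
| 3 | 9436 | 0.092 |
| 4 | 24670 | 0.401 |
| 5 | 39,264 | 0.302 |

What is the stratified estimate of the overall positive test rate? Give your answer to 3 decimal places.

0.223

Wₕ = Nₕ/N with N = 151399: 0.1950, 0.3204, 0.0623, 0.1629, 0.2593.
p̂_st = 0.1950·0.153 + 0.3204·0.138 + 0.0623·0.092 + 0.1629·0.401 + 0.2593·0.302 ≈ 0.22344... → 0.223.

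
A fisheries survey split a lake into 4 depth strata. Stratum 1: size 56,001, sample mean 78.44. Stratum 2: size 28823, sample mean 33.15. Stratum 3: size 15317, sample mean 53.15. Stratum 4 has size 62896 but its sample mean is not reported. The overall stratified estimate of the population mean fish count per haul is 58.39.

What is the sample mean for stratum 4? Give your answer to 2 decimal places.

N = 56001 + 28823 + 15317 + 62896 = 163037.
Overall total = μ·N = 58.39·163037 = 9519730.43.
Subtract the known strata: 56001·78.44 + 28823·33.15 + 15317·53.15 = 6162299.44.
Remaining total for stratum 4: 9519730.43 − 6162299.44 = 3357430.99.
Divide by its size: 3357430.99 / 62896 = 53.3807... → 53.38.

53.38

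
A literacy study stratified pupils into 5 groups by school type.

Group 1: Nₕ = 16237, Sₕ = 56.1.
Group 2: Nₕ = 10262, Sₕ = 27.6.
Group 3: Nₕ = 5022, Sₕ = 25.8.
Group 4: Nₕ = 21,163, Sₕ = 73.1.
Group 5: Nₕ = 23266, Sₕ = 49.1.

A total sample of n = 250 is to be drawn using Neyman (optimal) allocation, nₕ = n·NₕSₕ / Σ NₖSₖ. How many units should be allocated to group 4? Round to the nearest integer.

1: NₕSₕ = 16237·56.1 = 910895.7
2: NₕSₕ = 10262·27.6 = 283231.2
3: NₕSₕ = 5022·25.8 = 129567.6
4: NₕSₕ = 21163·73.1 = 1547015.3
5: NₕSₕ = 23266·49.1 = 1142360.6
Σ NₕSₕ = 4013070.4.
n_4 = 250·1547015.3/4013070.4 = 96.374... → 96.

96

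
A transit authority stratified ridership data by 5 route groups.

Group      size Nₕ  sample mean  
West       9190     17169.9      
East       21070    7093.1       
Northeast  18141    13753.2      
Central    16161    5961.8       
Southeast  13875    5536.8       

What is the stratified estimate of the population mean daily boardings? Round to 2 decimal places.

9305.70

x̄_st = (Σ Nₕx̄ₕ) / (Σ Nₕ) = (9190·17169.9 + 21070·7093.1 + 18141·13753.2 + 16161·5961.8 + 13875·5536.8) / 78437
= 729911549 / 78437 = 9305.7046... → 9305.70.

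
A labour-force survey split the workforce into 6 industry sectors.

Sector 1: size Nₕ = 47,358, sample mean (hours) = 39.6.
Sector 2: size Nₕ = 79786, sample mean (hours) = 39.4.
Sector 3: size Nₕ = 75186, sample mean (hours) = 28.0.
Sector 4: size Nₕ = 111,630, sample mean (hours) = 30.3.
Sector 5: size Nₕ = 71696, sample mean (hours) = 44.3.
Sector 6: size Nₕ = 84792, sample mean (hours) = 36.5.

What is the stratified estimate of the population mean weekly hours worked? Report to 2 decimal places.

N = 470448; weights Wₕ = Nₕ/N = (0.1007, 0.1696, 0.1598, 0.2373, 0.1524, 0.1802).
x̄_st = Σ Wₕ·x̄ₕ = 0.1007·39.6 + 0.1696·39.4 + 0.1598·28.0 + 0.2373·30.3 + 0.1524·44.3 + 0.1802·36.5 ≈ 35.6630...
→ 35.66.

35.66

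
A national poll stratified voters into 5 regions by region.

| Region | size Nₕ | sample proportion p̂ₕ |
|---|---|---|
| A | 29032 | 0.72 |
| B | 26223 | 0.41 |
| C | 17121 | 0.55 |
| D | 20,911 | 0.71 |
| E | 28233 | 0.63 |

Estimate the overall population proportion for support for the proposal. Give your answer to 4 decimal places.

Wₕ = Nₕ/N with N = 121520: 0.2389, 0.2158, 0.1409, 0.1721, 0.2323.
p̂_st = 0.2389·0.72 + 0.2158·0.41 + 0.1409·0.55 + 0.1721·0.71 + 0.2323·0.63 ≈ 0.606523... → 0.6065.

0.6065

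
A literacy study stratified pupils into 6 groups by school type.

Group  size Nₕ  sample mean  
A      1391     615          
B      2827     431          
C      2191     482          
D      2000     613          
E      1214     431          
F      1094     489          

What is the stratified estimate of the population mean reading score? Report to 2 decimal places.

N = 1391 + 2827 + 2191 + 2000 + 1214 + 1094 = 10717.
The stratified mean weights each stratum mean by its population share Nₕ/N.
Σ Nₕx̄ₕ = 1391·615 + 2827·431 + 2191·482 + 2000·613 + 1214·431 + 1094·489 = 855465 + 1218437 + 1056062 + 1226000 + 523234 + 534966 = 5414164.
Divide by N: 5414164 / 10717 = 505.1940... → 505.19.

505.19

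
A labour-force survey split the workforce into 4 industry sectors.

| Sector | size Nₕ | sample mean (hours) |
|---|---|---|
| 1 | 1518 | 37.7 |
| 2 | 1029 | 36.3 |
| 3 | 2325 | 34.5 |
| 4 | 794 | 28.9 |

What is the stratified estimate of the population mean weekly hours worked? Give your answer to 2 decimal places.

34.90

N = 5666; weights Wₕ = Nₕ/N = (0.2679, 0.1816, 0.4103, 0.1401).
x̄_st = Σ Wₕ·x̄ₕ = 0.2679·37.7 + 0.1816·36.3 + 0.4103·34.5 + 0.1401·28.9 ≈ 34.8995...
→ 34.90.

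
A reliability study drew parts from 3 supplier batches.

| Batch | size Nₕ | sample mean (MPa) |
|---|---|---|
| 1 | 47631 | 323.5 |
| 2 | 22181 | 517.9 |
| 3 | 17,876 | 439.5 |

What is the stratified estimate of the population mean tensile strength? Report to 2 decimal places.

N = 47631 + 22181 + 17876 = 87688.
The stratified mean weights each stratum mean by its population share Nₕ/N.
Σ Nₕx̄ₕ = 47631·323.5 + 22181·517.9 + 17876·439.5 = 15408628.5 + 11487539.9 + 7856502 = 34752670.4.
Divide by N: 34752670.4 / 87688 = 396.3219... → 396.32.

396.32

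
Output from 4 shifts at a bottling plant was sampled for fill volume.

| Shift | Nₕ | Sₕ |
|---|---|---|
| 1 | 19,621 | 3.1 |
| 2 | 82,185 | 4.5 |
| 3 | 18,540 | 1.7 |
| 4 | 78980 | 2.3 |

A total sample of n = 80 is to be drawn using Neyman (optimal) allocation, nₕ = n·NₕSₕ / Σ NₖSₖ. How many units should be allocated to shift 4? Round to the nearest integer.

1: NₕSₕ = 19621·3.1 = 60825.1
2: NₕSₕ = 82185·4.5 = 369832.5
3: NₕSₕ = 18540·1.7 = 31518
4: NₕSₕ = 78980·2.3 = 181654
Σ NₕSₕ = 643829.6.
n_4 = 80·181654/643829.6 = 22.572... → 23.

23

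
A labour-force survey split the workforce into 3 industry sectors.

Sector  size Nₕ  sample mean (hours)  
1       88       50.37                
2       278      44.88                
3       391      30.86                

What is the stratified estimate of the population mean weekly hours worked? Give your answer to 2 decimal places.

x̄_st = (Σ Nₕx̄ₕ) / (Σ Nₕ) = (88·50.37 + 278·44.88 + 391·30.86) / 757
= 28975.46 / 757 = 38.2767... → 38.28.

38.28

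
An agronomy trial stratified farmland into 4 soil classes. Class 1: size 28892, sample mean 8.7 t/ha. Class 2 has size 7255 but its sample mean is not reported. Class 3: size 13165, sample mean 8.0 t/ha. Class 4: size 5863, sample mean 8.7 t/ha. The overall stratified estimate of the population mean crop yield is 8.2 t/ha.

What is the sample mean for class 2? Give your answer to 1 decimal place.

6.2

N = 28892 + 7255 + 13165 + 5863 = 55175.
Overall total = μ·N = 8.2·55175 = 452435.
Subtract the known strata: 28892·8.7 + 13165·8.0 + 5863·8.7 = 407688.5.
Remaining total for class 2: 452435 − 407688.5 = 44746.5.
Divide by its size: 44746.5 / 7255 = 6.168... → 6.2.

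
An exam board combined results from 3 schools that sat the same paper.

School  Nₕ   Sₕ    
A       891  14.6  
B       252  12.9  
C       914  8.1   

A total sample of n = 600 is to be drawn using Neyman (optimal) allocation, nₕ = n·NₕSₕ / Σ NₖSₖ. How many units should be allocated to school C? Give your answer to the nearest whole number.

188

A: NₕSₕ = 891·14.6 = 13008.6
B: NₕSₕ = 252·12.9 = 3250.8
C: NₕSₕ = 914·8.1 = 7403.4
Σ NₕSₕ = 23662.8.
n_C = 600·7403.4/23662.8 = 187.723... → 188.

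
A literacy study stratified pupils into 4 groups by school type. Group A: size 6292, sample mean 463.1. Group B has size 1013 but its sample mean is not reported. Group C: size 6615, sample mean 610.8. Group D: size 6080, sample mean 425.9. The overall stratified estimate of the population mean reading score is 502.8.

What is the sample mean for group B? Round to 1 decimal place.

505.7

N = 6292 + 1013 + 6615 + 6080 = 20000.
Overall total = μ·N = 502.8·20000 = 10056000.
Subtract the known strata: 6292·463.1 + 6615·610.8 + 6080·425.9 = 9543739.2.
Remaining total for group B: 10056000 − 9543739.2 = 512260.8.
Divide by its size: 512260.8 / 1013 = 505.687... → 505.7.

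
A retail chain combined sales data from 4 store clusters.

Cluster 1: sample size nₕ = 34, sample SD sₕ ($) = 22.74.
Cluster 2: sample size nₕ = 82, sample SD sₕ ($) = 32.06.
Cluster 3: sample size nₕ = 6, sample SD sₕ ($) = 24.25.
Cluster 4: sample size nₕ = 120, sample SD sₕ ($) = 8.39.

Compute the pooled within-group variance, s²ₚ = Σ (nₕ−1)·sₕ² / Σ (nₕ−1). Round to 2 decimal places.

1: (34−1)·22.74² = 33·517.1076 = 17064.5508
2: (82−1)·32.06² = 81·1027.8436 = 83255.3316
3: (6−1)·24.25² = 5·588.0625 = 2940.3125
4: (120−1)·8.39² = 119·70.3921 = 8376.6599
Numerator = 111636.8548; denominator = Σ(nₕ−1) = 238.
s²ₚ = 111636.8548/238 = 469.0624... → 469.06.

469.06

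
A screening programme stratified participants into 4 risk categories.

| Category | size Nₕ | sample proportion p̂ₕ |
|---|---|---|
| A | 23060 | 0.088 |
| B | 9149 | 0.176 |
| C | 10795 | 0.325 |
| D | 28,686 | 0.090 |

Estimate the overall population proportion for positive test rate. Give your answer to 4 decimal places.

0.1357

N = 23060 + 9149 + 10795 + 28686 = 71690.
Overall proportion = Σ (Nₕ/N)·p̂ₕ.
Σ Nₕp̂ₕ = 2029.28 + 1610.224 + 3508.375 + 2581.74 = 9729.619.
9729.619 / 71690 = 0.135718... → 0.1357.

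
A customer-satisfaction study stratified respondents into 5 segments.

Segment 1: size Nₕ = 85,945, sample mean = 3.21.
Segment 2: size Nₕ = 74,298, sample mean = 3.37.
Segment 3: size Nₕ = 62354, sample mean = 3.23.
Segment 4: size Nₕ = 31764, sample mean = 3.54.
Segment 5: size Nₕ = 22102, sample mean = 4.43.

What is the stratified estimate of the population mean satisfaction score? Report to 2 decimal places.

x̄_st = (Σ Nₕx̄ₕ) / (Σ Nₕ) = (85945·3.21 + 74298·3.37 + 62354·3.23 + 31764·3.54 + 22102·4.43) / 276463
= 938027.55 / 276463 = 3.3930... → 3.39.

3.39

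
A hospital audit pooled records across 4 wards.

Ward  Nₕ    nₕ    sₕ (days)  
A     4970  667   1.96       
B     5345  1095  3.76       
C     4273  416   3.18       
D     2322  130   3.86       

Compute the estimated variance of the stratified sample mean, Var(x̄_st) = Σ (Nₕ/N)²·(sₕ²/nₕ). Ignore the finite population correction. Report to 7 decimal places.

0.0055007

N = 16910. Term for each stratum: Wₕ²sₕ²/nₕ.
Var(x̄_st) = 0.0004975215 + 0.0012899408 + 0.0015521707 + 0.0021610682 = 0.0055007012 → 0.0055007.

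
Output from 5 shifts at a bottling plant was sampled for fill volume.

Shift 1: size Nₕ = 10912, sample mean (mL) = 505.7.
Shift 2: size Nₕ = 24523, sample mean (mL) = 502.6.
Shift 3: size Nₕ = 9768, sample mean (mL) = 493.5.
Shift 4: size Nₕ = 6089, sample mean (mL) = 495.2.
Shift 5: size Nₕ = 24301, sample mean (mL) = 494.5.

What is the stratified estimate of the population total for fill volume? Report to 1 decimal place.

37696083.5

Population total = Σ Nₕ·x̄ₕ (each stratum's size times its mean).
10912·505.7 + 24523·502.6 + 9768·493.5 + 6089·495.2 + 24301·494.5 = 5518198.4 + 12325259.8 + 4820508 + 3015272.8 + 12016844.5 = 37696083.5.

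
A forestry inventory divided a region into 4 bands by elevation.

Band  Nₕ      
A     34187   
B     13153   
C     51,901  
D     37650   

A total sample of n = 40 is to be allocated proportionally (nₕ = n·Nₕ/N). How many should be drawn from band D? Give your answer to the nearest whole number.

11

N = 34187 + 13153 + 51901 + 37650 = 136891.
n_D = 40·37650/136891 = 11.001... → 11.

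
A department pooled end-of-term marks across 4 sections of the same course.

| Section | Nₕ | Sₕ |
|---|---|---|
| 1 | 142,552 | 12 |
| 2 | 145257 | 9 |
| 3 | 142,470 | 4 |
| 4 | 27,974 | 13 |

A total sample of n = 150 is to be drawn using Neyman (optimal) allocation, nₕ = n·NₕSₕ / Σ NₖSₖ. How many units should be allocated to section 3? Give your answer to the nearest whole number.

Σ NₕSₕ = 142552·12 + 145257·9 + 142470·4 + 27974·13 = 3951479.
Share for 3: 569880/3951479 = 0.14422.
n_3 = 150 × 0.14422 = 21.633... → 22.

22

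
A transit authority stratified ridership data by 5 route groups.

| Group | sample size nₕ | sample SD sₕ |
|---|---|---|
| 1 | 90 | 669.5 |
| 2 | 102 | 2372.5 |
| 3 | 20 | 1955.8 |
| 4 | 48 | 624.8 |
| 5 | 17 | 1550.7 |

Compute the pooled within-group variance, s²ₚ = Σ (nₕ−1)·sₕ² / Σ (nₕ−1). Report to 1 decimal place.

1: (90−1)·669.5² = 89·448230.25 = 39892492.25
2: (102−1)·2372.5² = 101·5628756.25 = 568504381.25
3: (20−1)·1955.8² = 19·3825153.64 = 72677919.16
4: (48−1)·624.8² = 47·390375.04 = 18347626.88
5: (17−1)·1550.7² = 16·2404670.49 = 38474727.84
Numerator = 737897147.38; denominator = Σ(nₕ−1) = 272.
s²ₚ = 737897147.38/272 = 2712857.159... → 2712857.2.

2712857.2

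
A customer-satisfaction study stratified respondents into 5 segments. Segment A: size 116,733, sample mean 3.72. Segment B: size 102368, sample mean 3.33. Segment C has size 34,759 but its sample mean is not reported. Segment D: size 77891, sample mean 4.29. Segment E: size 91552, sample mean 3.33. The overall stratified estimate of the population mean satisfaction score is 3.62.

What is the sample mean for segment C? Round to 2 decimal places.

3.40

Σ Nₕx̄ₕ = N·μ, so 34759·x̄_C = 423303·3.62 − (116733·3.72 + 102368·3.33 + 77891·4.29 + 91552·3.33).
= 1532356.86 − 1414152.75 = 118204.11.
x̄_C = 118204.11 / 34759 = 3.4007... → 3.40.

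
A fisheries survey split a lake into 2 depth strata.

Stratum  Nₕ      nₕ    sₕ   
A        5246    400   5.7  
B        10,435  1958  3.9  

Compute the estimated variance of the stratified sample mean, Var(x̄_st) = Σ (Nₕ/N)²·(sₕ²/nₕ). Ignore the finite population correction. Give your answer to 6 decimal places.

N = 15681. Term for each stratum: Wₕ²sₕ²/nₕ.
Var(x̄_st) = 0.009090730 + 0.003439964 = 0.012530695 → 0.012531.

0.012531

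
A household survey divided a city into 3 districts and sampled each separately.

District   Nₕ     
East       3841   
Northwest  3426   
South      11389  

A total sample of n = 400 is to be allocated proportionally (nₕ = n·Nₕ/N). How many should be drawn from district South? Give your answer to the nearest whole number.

244

Share of district South = 11389/18656 = 0.61047.
Allocate 400 × 0.61047 = 244.190... → 244.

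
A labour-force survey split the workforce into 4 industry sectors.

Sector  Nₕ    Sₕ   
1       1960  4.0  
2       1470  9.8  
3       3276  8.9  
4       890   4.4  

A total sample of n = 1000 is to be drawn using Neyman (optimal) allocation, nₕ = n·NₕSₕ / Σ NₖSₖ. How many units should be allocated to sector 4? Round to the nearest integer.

71

Σ NₕSₕ = 1960·4.0 + 1470·9.8 + 3276·8.9 + 890·4.4 = 55318.4.
Share for 4: 3916/55318.4 = 0.07079.
n_4 = 1000 × 0.07079 = 70.790... → 71.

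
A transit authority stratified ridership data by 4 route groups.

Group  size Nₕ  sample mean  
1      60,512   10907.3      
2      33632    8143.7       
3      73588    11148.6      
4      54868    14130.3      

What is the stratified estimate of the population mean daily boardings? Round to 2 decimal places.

N = 222600; weights Wₕ = Nₕ/N = (0.2718, 0.1511, 0.3306, 0.2465).
x̄_st = Σ Wₕ·x̄ₕ = 0.2718·10907.3 + 0.1511·8143.7 + 0.3306·11148.6 + 0.2465·14130.3 ≈ 11363.9530...
→ 11363.95.

11363.95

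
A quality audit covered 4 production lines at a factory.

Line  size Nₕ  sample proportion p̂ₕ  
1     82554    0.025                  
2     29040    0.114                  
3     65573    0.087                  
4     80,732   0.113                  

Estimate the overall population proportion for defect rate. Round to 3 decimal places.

0.078

Wₕ = Nₕ/N with N = 257899: 0.3201, 0.1126, 0.2543, 0.3130.
p̂_st = 0.3201·0.025 + 0.1126·0.114 + 0.2543·0.087 + 0.3130·0.113 ≈ 0.07833... → 0.078.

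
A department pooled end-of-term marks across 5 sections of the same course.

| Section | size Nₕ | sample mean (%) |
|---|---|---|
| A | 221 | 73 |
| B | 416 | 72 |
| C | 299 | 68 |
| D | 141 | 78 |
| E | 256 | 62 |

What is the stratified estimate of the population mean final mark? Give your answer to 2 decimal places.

x̄_st = (Σ Nₕx̄ₕ) / (Σ Nₕ) = (221·73 + 416·72 + 299·68 + 141·78 + 256·62) / 1333
= 93287 / 1333 = 69.9827... → 69.98.

69.98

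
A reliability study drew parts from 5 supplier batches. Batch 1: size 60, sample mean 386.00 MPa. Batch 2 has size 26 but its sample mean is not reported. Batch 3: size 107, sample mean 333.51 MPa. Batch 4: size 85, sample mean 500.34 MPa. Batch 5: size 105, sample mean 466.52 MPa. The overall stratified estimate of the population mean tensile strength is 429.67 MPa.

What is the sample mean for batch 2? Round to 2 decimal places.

N = 60 + 26 + 107 + 85 + 105 = 383.
Overall total = μ·N = 429.67·383 = 164563.61.
Subtract the known strata: 60·386.00 + 107·333.51 + 85·500.34 + 105·466.52 = 150359.07.
Remaining total for batch 2: 164563.61 − 150359.07 = 14204.54.
Divide by its size: 14204.54 / 26 = 546.3285... → 546.33.

546.33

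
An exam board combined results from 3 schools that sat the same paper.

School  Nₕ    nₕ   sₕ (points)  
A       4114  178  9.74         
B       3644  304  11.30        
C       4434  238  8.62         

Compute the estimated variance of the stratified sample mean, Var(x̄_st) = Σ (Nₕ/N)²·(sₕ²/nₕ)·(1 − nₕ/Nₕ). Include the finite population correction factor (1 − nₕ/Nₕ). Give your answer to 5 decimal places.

0.13153

N = 12192; Wₕ = Nₕ/N.
school A: (4114/12192)²·9.74²/178·(1 − 178/4114) = 0.05805871
school B: (3644/12192)²·11.30²/304·(1 − 304/3644) = 0.03439206
school C: (4434/12192)²·8.62²/238·(1 − 238/4434) = 0.03907679
Sum = 0.13152756 → 0.13153.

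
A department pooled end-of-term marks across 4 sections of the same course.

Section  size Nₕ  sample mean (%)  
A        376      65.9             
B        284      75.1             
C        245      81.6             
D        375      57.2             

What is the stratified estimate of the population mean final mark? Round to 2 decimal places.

N = 376 + 284 + 245 + 375 = 1280.
Weight each subgroup mean by Nₕ/N and sum.
Σ Nₕx̄ₕ = 376·65.9 + 284·75.1 + 245·81.6 + 375·57.2 = 24778.4 + 21328.4 + 19992 + 21450 = 87548.8.
Divide by N: 87548.8 / 1280 = 68.3975 → 68.40.

68.40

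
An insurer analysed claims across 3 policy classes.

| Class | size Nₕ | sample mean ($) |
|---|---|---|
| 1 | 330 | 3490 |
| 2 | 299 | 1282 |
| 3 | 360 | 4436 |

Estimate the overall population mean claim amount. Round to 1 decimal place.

N = 989; weights Wₕ = Nₕ/N = (0.3337, 0.3023, 0.3640).
x̄_st = Σ Wₕ·x̄ₕ = 0.3337·3490 + 0.3023·1282 + 0.3640·4436 ≈ 3166.813...
→ 3166.8.

3166.8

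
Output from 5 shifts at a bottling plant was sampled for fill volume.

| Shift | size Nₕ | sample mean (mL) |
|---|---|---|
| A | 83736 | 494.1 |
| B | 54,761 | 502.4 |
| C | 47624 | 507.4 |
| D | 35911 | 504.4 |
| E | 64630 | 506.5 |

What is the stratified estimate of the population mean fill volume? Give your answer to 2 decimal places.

N = 286662; weights Wₕ = Nₕ/N = (0.2921, 0.1910, 0.1661, 0.1253, 0.2255).
x̄_st = Σ Wₕ·x̄ₕ = 0.2921·494.1 + 0.1910·502.4 + 0.1661·507.4 + 0.1253·504.4 + 0.2255·506.5 ≈ 501.9811...
→ 501.98.

501.98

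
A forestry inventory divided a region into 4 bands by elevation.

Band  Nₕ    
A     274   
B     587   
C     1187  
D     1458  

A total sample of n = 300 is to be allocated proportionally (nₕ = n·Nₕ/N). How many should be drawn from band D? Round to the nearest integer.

125

Share of band D = 1458/3506 = 0.41586.
Allocate 300 × 0.41586 = 124.758... → 125.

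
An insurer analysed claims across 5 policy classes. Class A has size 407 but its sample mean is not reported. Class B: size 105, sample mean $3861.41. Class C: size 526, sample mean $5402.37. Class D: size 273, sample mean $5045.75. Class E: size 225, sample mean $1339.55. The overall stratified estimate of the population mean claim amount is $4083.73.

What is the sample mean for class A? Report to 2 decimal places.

3308.66

N = 407 + 105 + 526 + 273 + 225 = 1536.
Overall total = μ·N = 4083.73·1536 = 6272609.28.
Subtract the known strata: 105·3861.41 + 526·5402.37 + 273·5045.75 + 225·1339.55 = 4925983.17.
Remaining total for class A: 6272609.28 − 4925983.17 = 1346626.11.
Divide by its size: 1346626.11 / 407 = 3308.6637... → 3308.66.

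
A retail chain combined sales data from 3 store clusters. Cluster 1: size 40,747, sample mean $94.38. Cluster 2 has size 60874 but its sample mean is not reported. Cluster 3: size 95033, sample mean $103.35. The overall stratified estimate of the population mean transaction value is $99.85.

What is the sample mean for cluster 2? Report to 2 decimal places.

98.05

Σ Nₕx̄ₕ = N·μ, so 60874·x̄_2 = 196654·99.85 − (40747·94.38 + 95033·103.35).
= 19635901.9 − 13667362.41 = 5968539.49.
x̄_2 = 5968539.49 / 60874 = 98.0474... → 98.05.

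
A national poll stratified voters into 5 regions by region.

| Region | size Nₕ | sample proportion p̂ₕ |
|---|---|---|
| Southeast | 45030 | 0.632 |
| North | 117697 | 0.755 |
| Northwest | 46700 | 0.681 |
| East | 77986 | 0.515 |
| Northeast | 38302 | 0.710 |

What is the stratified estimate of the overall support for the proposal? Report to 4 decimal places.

N = 45030 + 117697 + 46700 + 77986 + 38302 = 325715.
Overall proportion = Σ (Nₕ/N)·p̂ₕ.
Σ Nₕp̂ₕ = 28458.96 + 88861.235 + 31802.7 + 40162.79 + 27194.42 = 216480.105.
216480.105 / 325715 = 0.664630... → 0.6646.

0.6646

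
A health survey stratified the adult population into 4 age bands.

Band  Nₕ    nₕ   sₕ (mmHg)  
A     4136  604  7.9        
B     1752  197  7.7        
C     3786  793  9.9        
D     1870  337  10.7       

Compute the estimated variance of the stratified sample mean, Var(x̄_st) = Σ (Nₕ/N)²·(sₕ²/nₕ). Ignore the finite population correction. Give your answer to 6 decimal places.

0.042404

N = 11544. Term for each stratum: Wₕ²sₕ²/nₕ.
Var(x̄_st) = 0.013263730 + 0.006932195 + 0.013293697 + 0.008914731 = 0.042404353 → 0.042404.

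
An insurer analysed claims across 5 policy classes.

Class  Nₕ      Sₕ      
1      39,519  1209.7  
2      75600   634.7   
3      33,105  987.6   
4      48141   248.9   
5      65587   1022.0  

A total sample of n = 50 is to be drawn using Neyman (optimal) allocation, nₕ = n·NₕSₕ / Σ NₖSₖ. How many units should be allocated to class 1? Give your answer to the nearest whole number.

1: NₕSₕ = 39519·1209.7 = 47806134.3
2: NₕSₕ = 75600·634.7 = 47983320
3: NₕSₕ = 33105·987.6 = 32694498
4: NₕSₕ = 48141·248.9 = 11982294.9
5: NₕSₕ = 65587·1022.0 = 67029914
Σ NₕSₕ = 207496161.2.
n_1 = 50·47806134.3/207496161.2 = 11.520... → 12.

12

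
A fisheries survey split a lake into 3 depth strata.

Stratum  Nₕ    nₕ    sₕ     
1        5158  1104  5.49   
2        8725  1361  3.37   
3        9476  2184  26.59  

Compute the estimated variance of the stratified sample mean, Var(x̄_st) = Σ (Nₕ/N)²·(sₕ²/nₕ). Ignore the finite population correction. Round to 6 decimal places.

N = 23359; Wₕ = Nₕ/N.
stratum 1: (5158/23359)²·5.49²/1104 = 0.001331159
stratum 2: (8725/23359)²·3.37²/1361 = 0.001164191
stratum 3: (9476/23359)²·26.59²/2184 = 0.053275269
Sum = 0.055770618 → 0.055771.

0.055771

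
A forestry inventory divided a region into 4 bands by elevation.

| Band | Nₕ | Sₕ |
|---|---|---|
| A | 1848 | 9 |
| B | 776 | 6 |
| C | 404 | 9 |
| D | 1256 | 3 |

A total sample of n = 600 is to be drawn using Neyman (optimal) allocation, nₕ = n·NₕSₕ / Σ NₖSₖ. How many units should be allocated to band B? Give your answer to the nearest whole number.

Σ NₕSₕ = 1848·9 + 776·6 + 404·9 + 1256·3 = 28692.
Share for B: 4656/28692 = 0.16228.
n_B = 600 × 0.16228 = 97.365... → 97.

97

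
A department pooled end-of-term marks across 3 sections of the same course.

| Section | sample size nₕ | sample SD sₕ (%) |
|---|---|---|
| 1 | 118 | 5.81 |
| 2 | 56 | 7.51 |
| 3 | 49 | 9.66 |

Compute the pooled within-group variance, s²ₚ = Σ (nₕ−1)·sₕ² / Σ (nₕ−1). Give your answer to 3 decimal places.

52.412

Degrees of freedom: 117 + 55 + 48 = 220.
Σ(nₕ−1)sₕ² = 117·33.7561 + 55·56.4001 + 48·93.3156 = 11530.618.
s²ₚ = 11530.618 / 220 = 52.4119 → 52.412.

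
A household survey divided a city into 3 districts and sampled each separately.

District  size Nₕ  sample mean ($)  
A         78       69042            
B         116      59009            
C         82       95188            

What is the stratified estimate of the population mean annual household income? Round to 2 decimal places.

x̄_st = (Σ Nₕx̄ₕ) / (Σ Nₕ) = (78·69042 + 116·59009 + 82·95188) / 276
= 20035736 / 276 = 72593.2464... → 72593.25.

72593.25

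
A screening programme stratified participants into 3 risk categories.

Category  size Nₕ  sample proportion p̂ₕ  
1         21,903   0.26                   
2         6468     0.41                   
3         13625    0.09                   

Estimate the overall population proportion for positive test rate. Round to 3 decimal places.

N = 21903 + 6468 + 13625 = 41996.
Overall proportion = Σ (Nₕ/N)·p̂ₕ.
Σ Nₕp̂ₕ = 5694.78 + 2651.88 + 1226.25 = 9572.91.
9572.91 / 41996 = 0.22795... → 0.228.

0.228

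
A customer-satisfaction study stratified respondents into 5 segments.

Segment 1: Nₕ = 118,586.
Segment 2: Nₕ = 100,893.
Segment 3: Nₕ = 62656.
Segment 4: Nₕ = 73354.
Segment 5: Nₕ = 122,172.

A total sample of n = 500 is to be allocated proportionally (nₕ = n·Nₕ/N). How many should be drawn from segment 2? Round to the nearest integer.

106

N = 118586 + 100893 + 62656 + 73354 + 122172 = 477661.
n_2 = 500·100893/477661 = 105.612... → 106.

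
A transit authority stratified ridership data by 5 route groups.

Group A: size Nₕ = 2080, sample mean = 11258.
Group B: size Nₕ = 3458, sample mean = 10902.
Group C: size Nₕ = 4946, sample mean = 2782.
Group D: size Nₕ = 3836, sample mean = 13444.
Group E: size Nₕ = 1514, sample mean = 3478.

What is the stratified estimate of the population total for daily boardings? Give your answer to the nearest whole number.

Population total = Σ Nₕ·x̄ₕ (each stratum's size times its mean).
2080·11258 + 3458·10902 + 4946·2782 + 3836·13444 + 1514·3478 = 23416640 + 37699116 + 13759772 + 51571184 + 5265692 = 131712404.

131712404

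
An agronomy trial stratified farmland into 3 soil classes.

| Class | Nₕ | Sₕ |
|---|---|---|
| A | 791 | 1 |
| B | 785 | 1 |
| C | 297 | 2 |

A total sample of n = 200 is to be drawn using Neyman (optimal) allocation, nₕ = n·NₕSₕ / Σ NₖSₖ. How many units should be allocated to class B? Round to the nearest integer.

72

Σ NₕSₕ = 791·1 + 785·1 + 297·2 = 2170.
Share for B: 785/2170 = 0.36175.
n_B = 200 × 0.36175 = 72.350... → 72.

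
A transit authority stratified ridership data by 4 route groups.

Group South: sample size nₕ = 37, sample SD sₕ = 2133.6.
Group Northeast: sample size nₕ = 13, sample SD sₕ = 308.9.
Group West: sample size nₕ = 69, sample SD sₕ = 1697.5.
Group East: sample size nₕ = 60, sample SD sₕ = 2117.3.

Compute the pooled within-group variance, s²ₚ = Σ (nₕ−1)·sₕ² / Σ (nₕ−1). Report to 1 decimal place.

3574074.4

Degrees of freedom: 36 + 12 + 68 + 59 = 175.
Σ(nₕ−1)sₕ² = 36·4552248.96 + 12·95419.21 + 68·2881506.25 + 59·4482959.29 = 625463016.19.
s²ₚ = 625463016.19 / 175 = 3574074.378... → 3574074.4.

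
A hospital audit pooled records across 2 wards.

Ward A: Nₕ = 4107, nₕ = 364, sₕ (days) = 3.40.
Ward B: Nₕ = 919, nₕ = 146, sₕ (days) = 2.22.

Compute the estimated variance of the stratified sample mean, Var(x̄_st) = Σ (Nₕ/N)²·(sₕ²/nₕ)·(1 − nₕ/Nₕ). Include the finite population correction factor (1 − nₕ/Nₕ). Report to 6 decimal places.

0.020276

N = 5026. Term for each stratum: Wₕ²sₕ²/nₕ·(1−nₕ/Nₕ).
Var(x̄_st) = 0.019326625 + 0.000949299 = 0.020275924 → 0.020276.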